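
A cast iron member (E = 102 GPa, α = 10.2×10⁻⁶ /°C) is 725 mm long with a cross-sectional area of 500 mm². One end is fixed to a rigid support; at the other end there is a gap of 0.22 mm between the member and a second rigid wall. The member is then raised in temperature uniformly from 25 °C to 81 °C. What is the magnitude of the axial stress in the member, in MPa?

Free thermal elongation = αΔT L = 10.2×10⁻⁶ × 56 × 725 = 0.4141 mm.
This exceeds the 0.22 mm gap, so the wall pushes back. The portion of expansion that must be recovered elastically is δ_free − gap = 0.4141 − 0.22 = 0.1941 mm.
Compatibility: PL/(AE) = 0.1941 mm, so σ = P/A = E × (0.1941/725) = 27.31 MPa.

σ ≈ 27.3 MPa (compressive)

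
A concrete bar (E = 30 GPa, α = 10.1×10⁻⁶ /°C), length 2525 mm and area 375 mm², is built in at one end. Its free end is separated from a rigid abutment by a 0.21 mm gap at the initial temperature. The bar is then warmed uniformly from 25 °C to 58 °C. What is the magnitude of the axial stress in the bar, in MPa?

σ ≈ 7.5 MPa (compressive)

Unrestrained expansion: δ_free = αΔT L = 10.1×10⁻⁶ × 33 × 2525 = 0.8416 mm.
After closing the 0.21 mm clearance, 0.8416 − 0.21 = 0.6316 mm of expansion remains to be suppressed by the wall.
That suppressed elongation corresponds to σ = E·Δ/L = 30×10³ × 0.6316/2525 = 7.504 MPa.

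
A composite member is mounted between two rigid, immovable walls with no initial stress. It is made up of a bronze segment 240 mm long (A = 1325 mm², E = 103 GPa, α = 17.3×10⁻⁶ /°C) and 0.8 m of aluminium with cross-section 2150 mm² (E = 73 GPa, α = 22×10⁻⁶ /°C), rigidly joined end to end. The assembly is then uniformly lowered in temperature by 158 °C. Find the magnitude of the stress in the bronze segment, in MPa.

If the supports were absent, the total length change would be Σ αᵢΔT Lᵢ = 17.3×10⁻⁶×158×240 + 22×10⁻⁶×158×800 = 3.437 mm.
Since the ends are fixed, an axial force P builds up, equal in every segment, with P · Σ Lᵢ/(AᵢEᵢ) = δ_free.
Σ Lᵢ/(AᵢEᵢ) = 240/(1325×103×10³) + 800/(2150×73×10³) = 6.856×10⁻⁶ mm/N.
P = 3.437 / 6.856×10⁻⁶ = 501300 N = 501.3 kN, tensile.
σ_{bronze} = P / A = 501300 / 1325 = 378.3 MPa.

σ ≈ 378 MPa (tensile)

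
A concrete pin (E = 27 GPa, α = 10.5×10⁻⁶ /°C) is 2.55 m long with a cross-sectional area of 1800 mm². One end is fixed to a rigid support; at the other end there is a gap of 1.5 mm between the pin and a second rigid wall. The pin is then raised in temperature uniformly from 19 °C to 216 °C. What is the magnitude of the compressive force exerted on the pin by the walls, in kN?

P ≈ 71.9 kN

If the wall were absent the pin would grow by αΔT L = 10.5×10⁻⁶ × 197 × 2550 = 5.275 mm.
After closing the 1.5 mm clearance, 5.275 − 1.5 = 3.775 mm of expansion remains to be suppressed by the wall.
That suppressed elongation corresponds to σ = E·Δ/L = 27×10³ × 3.775/2550 = 39.97 MPa.
Force on the wall = σA = 39.97 × 1800 mm² = 71.94 kN.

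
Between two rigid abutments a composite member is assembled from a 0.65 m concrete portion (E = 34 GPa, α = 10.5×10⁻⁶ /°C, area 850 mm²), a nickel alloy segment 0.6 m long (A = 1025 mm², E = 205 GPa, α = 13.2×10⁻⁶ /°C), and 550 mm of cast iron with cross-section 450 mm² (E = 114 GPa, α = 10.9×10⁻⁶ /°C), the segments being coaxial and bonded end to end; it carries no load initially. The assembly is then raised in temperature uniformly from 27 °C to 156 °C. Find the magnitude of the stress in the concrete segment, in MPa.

If the supports were absent, the total length change would be Σ αᵢΔT Lᵢ = 10.5×10⁻⁶×129×650 + 13.2×10⁻⁶×129×600 + 10.9×10⁻⁶×129×550 = 2.675 mm.
The walls prevent any net length change, so an axial force P (same in every segment) develops. Compatibility: P · Σ Lᵢ/(AᵢEᵢ) = δ_free.
The series flexibility is Σ Lᵢ/(AᵢEᵢ) = 650/(850×34×10³) + 600/(1025×205×10³) + 550/(450×114×10³) = 3.607×10⁻⁵ mm/N.
P = 2.675 / 3.607×10⁻⁵ = 74180 N = 74.18 kN, compressive.
σ_{concrete} = P / A = 74180 / 850 = 87.27 MPa.

σ ≈ 87.3 MPa (compressive)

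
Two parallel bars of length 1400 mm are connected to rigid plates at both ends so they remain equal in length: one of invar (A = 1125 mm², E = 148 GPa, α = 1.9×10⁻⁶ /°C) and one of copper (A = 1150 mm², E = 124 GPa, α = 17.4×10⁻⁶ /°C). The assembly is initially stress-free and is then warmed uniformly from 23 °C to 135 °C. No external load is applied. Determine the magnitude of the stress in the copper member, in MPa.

σ ≈ 116 MPa (compressive)

Both members must finish at the same length. With the larger α, the copper tends to over-expand; the plates restrain it, putting the copper in compression and the invar in tension. With no external load the two internal forces are equal and opposite, magnitude P.
Equating the net (thermal + elastic) strains gives |α₁ − α₂|·ΔT = P·[1/(A₁E₁) + 1/(A₂E₂)].
|α₁ − α₂|·ΔT = 15.5×10⁻⁶ × 112 = 0.001736.
1/(A₁E₁) + 1/(A₂E₂) = 1/(1125×148×10³) + 1/(1150×124×10³) = 1.302×10⁻⁸ N⁻¹.
So P = 0.001736 / 1.302×10⁻⁸ = 133.3 kN.
σ_{copper} = P/A₂ = 133300/1150 = 116 MPa, compressive.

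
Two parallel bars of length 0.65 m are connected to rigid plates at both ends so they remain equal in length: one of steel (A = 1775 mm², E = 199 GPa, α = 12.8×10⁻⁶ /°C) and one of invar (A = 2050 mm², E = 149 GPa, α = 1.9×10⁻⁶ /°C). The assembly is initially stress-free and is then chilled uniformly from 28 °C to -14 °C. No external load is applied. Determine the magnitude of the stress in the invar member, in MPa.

σ ≈ 36.6 MPa (compressive)

Both members must finish at the same length. With the larger α, the steel tends to over-contract; the plates restrain it, putting the steel in tension and the invar in compression. With no external load the two internal forces are equal and opposite, magnitude P.
Equating the net (thermal + elastic) strains gives |α₁ − α₂|·ΔT = P·[1/(A₁E₁) + 1/(A₂E₂)].
|α₁ − α₂|·ΔT = 10.9×10⁻⁶ × 42 = 0.0004578.
1/(A₁E₁) + 1/(A₂E₂) = 1/(1775×199×10³) + 1/(2050×149×10³) = 6.105×10⁻⁹ N⁻¹.
So P = 0.0004578 / 6.105×10⁻⁹ = 74.99 kN.
σ_{invar} = P/A₂ = 74990/2050 = 36.58 MPa, compressive.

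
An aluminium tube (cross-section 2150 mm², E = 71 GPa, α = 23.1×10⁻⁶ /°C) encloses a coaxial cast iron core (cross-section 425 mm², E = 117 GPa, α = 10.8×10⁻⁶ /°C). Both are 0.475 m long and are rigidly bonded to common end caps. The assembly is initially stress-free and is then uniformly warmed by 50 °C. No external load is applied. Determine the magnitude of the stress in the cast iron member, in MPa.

σ ≈ 54.3 MPa (tensile)

The aluminium has the larger α, so on heating it would change length more than the cast iron if both were free. The rigid plates force a common final length, so the aluminium is put into compression and the cast iron into tension, with equal and opposite forces P (no external load).
Equating the net (thermal + elastic) strains gives |α₁ − α₂|·ΔT = P·[1/(A₁E₁) + 1/(A₂E₂)].
|α₁ − α₂|·ΔT = 12.3×10⁻⁶ × 50 = 0.000615.
1/(A₁E₁) + 1/(A₂E₂) = 1/(2150×71×10³) + 1/(425×117×10³) = 2.666×10⁻⁸ N⁻¹.
So P = 0.000615 / 2.666×10⁻⁸ = 23.07 kN.
σ_{cast iron} = P/A₂ = 23070/425 = 54.28 MPa, tensile.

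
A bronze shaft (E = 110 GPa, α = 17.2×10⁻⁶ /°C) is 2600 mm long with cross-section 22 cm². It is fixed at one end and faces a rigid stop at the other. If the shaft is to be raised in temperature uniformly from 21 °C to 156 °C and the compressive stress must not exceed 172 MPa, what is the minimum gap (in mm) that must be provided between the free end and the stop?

g ≈ 1.97 mm

Free expansion if unrestrained: δ_free = αΔT L = 17.2×10⁻⁶ × 135 × 2600 = 6.037 mm.
At the allowable stress the elastic shortening the wall may impose is σL/E = 172 × 2600 / (110×10³) = 4.065 mm.
The gap must absorb the remainder: g_min = 6.037 − 4.065 = 1.972 mm.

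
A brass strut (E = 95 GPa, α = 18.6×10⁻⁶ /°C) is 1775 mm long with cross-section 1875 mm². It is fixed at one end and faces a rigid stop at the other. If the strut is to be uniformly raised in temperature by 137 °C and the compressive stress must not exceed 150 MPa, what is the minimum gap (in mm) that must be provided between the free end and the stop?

With no wall the strut would lengthen by αΔT L = 18.6×10⁻⁶ × 137 × 1775 = 4.523 mm.
At the allowable stress the elastic shortening the wall may impose is σL/E = 150 × 1775 / (95×10³) = 2.803 mm.
So the gap has to take up the difference, g_min = δ_free − σL/E = 4.523 − 2.803 = 1.72 mm.

g ≈ 1.72 mm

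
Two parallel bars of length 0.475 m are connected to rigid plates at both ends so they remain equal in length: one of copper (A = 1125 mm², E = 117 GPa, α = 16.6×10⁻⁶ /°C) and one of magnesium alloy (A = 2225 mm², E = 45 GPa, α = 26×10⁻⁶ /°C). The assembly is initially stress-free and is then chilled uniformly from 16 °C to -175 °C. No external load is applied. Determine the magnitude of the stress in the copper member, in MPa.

Equilibrium of a rigid end plate with no external load gives equal and opposite internal forces ±P in the two members. Since α_{magnesium alloy} > α_{copper}, cooling drives the magnesium alloy into tension and the copper into compression.
Setting the final lengths equal and cancelling L: (α₁ − α₂)ΔT = P/(A₁E₁) + P/(A₂E₂).
|α₁ − α₂|·ΔT = 9.4×10⁻⁶ × 191 = 0.001795.
1/(A₁E₁) + 1/(A₂E₂) = 1/(1125×117×10³) + 1/(2225×45×10³) = 1.758×10⁻⁸ N⁻¹.
So P = 0.001795 / 1.758×10⁻⁸ = 102.1 kN.
σ_{copper} = P/A₁ = 102100/1125 = 90.75 MPa, compressive.

σ ≈ 90.8 MPa (compressive)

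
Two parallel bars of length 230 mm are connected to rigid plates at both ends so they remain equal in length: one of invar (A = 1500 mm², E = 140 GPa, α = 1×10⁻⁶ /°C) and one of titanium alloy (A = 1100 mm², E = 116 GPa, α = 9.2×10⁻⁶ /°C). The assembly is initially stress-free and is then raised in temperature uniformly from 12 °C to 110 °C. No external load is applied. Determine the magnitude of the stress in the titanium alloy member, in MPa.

Equilibrium of a rigid end plate with no external load gives equal and opposite internal forces ±P in the two members. Since α_{titanium alloy} > α_{invar}, heating drives the titanium alloy into compression and the invar into tension.
Compatibility of the two members (thermal + elastic change equal): (α₁ − α₂)ΔT = P·[1/(A₁E₁) + 1/(A₂E₂)].
|α₁ − α₂|·ΔT = 8.2×10⁻⁶ × 98 = 0.0008036.
1/(A₁E₁) + 1/(A₂E₂) = 1/(1500×140×10³) + 1/(1100×116×10³) = 1.26×10⁻⁸ N⁻¹.
P = 0.0008036 / 1.26×10⁻⁸ = 63780 N = 63.78 kN.
σ_{titanium alloy} = P/A₂ = 63780/1100 = 57.98 MPa, compressive.

σ ≈ 58 MPa (compressive)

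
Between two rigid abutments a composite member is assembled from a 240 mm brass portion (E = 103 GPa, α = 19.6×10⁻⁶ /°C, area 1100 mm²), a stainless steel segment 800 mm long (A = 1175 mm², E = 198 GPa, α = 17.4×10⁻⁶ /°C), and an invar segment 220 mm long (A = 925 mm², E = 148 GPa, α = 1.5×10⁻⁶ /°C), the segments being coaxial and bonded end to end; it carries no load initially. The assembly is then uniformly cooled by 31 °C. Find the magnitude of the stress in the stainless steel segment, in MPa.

Free thermal contraction of the whole bar: Σ αᵢΔT Lᵢ = 19.6×10⁻⁶×31×240 + 17.4×10⁻⁶×31×800 + 1.5×10⁻⁶×31×220 = 0.5876 mm.
The walls prevent any net length change, so an axial force P (same in every segment) develops. Compatibility: P · Σ Lᵢ/(AᵢEᵢ) = δ_free.
The series flexibility is Σ Lᵢ/(AᵢEᵢ) = 240/(1100×103×10³) + 800/(1175×198×10³) + 220/(925×148×10³) = 7.164×10⁻⁶ mm/N.
P = 0.5876 / 7.164×10⁻⁶ = 82020 N = 82.02 kN, tensile.
σ_{stainless steel} = P / A = 82020 / 1175 = 69.8 MPa.

σ ≈ 69.8 MPa (tensile)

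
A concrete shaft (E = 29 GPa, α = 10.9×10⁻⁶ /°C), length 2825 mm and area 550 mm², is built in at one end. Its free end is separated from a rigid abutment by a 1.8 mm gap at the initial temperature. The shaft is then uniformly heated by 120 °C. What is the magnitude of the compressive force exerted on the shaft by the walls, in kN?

Free thermal elongation = αΔT L = 10.9×10⁻⁶ × 120 × 2825 = 3.695 mm.
After closing the 1.8 mm clearance, 3.695 − 1.8 = 1.895 mm of expansion remains to be suppressed by the wall.
So σ = E(δ_free − g)/L = 29×10³ × 1.895/2825 = 19.45 MPa.
Force on the wall = σA = 19.45 × 550 mm² = 10.7 kN.

P ≈ 10.7 kN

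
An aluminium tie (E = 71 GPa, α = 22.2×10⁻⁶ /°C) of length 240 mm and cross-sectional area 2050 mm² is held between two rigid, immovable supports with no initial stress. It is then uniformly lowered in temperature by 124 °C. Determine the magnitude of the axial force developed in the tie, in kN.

With zero net strain, σ = E·αΔT = 71 GPa × 22.2×10⁻⁶ × 124 = 195.4 MPa.
Then P = σA = 195.4 × 2050 mm² = 400.7 kN, tensile.

P ≈ 401 kN (tensile)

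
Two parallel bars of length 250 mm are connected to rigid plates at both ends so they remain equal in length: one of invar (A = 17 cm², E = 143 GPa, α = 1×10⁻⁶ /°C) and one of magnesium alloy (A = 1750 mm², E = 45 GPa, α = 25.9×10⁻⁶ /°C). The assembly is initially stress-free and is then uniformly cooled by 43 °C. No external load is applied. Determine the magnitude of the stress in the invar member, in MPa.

σ ≈ 37.5 MPa (compressive)

The magnesium alloy has the larger α, so on cooling it would change length more than the invar if both were free. The rigid plates force a common final length, so the magnesium alloy is put into tension and the invar into compression, with equal and opposite forces P (no external load).
Compatibility of the two members (thermal + elastic change equal): (α₁ − α₂)ΔT = P·[1/(A₁E₁) + 1/(A₂E₂)].
|α₁ − α₂|·ΔT = 24.9×10⁻⁶ × 43 = 0.001071.
1/(A₁E₁) + 1/(A₂E₂) = 1/(1700×143×10³) + 1/(1750×45×10³) = 1.681×10⁻⁸ N⁻¹.
So P = 0.001071 / 1.681×10⁻⁸ = 63.69 kN.
σ_{invar} = P/A₁ = 63690/1700 = 37.46 MPa, compressive.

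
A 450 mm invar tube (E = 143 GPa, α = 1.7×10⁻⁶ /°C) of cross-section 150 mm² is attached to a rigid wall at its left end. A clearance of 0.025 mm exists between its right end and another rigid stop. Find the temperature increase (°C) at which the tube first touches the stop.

ΔT ≈ 32.7 °C

Contact occurs when the free expansion equals the gap: αΔT L = 0.025 mm.
So ΔT = g/(αL) = 0.025/(1.7×10⁻⁶ × 450) = 32.68 °C.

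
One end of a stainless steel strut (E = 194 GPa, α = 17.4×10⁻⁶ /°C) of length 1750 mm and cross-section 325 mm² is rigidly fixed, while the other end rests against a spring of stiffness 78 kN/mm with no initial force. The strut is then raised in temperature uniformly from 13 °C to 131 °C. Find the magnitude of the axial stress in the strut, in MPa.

Free thermal expansion: δ_free = αΔT L = 17.4×10⁻⁶ × 118 × 1750 = 3.593 mm.
Let P be the compressive force at the spring. The strut shortens elastically by PL/(AE) and the spring compresses by P/k; together these equal δ_free.
P [ L/(AE) + 1/k ] = δ_free → P [ 1750/(325×194×10³) + 1/(78×10³) ] = 3.593.
P = 3.593 / 4.058×10⁻⁵ = 88550 N.
σ = P/A = 88550/325 = 272.5 MPa.

σ ≈ 272 MPa (compressive)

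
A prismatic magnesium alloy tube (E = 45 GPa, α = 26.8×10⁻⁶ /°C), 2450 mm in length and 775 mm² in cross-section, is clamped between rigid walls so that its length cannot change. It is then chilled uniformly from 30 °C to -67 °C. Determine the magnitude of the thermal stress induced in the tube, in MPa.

σ ≈ 117 MPa (tensile)

The supports are rigid, so the total axial strain is zero. The restrained thermal strain is ε = αΔT = 26.8×10⁻⁶ × 97 = 2599.6×10⁻⁶.
σ = EαΔT = 45×10³ × 26.8×10⁻⁶ × 97 = 117 MPa (tensile; the tube is trying to contract).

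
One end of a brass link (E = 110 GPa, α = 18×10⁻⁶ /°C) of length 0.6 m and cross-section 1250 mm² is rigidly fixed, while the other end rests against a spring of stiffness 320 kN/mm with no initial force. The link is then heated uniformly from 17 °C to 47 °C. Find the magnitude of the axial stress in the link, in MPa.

Free thermal expansion: δ_free = αΔT L = 18×10⁻⁶ × 30 × 600 = 0.324 mm.
With a force P in the spring, the elastic change of the link is PL/(AE) and that of the spring is P/k; compatibility requires their sum to equal δ_free.
So P = δ_free / [L/(AE) + 1/k] = 0.324 / [ 600/(1250×110×10³) + 1/(320×10³) ].
P = 0.324 / 7.489×10⁻⁶ = 43270 N.
σ = P/A = 43270/1250 = 34.61 MPa.

σ ≈ 34.6 MPa (compressive)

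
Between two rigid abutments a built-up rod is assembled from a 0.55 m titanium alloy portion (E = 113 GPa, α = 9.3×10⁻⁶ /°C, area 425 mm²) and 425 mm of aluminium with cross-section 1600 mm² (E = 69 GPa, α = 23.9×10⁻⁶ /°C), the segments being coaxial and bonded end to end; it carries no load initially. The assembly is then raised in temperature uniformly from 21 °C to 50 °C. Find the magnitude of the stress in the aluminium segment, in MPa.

With the walls removed the bar would change length by δ_free = Σ αᵢΔT Lᵢ = 9.3×10⁻⁶×29×550 + 23.9×10⁻⁶×29×425 = 0.4429 mm.
Since the ends are fixed, an axial force P builds up, equal in every segment, with P · Σ Lᵢ/(AᵢEᵢ) = δ_free.
Σ Lᵢ/(AᵢEᵢ) = 550/(425×113×10³) + 425/(1600×69×10³) = 1.53×10⁻⁵ mm/N.
P = 0.4429 / 1.53×10⁻⁵ = 28940 N = 28.94 kN, compressive.
σ_{aluminium} = P / A = 28940 / 1600 = 18.09 MPa.

σ ≈ 18.1 MPa (compressive)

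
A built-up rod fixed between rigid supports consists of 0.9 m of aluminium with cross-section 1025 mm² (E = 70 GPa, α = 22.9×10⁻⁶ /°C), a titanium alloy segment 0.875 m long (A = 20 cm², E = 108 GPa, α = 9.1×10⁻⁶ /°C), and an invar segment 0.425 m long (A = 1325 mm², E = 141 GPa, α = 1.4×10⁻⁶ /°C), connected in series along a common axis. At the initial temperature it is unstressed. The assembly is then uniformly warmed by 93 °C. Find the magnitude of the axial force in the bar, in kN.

Free thermal expansion of the whole bar: Σ αᵢΔT Lᵢ = 22.9×10⁻⁶×93×900 + 9.1×10⁻⁶×93×875 + 1.4×10⁻⁶×93×425 = 2.713 mm.
The rigid supports impose zero overall length change; the single axial force P common to all segments must satisfy P Σ Lᵢ/(AᵢEᵢ) = δ_free.
Σ Lᵢ/(AᵢEᵢ) = 900/(1025×70×10³) + 875/(2000×108×10³) + 425/(1325×141×10³) = 1.887×10⁻⁵ mm/N.
P = 2.713 / 1.887×10⁻⁵ = 143800 N = 143.8 kN, compressive.

P ≈ 144 kN (compressive)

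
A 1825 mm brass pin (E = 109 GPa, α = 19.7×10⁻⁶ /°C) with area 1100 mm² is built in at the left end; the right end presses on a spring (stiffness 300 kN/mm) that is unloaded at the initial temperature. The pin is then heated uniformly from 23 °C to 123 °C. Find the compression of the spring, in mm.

The unrestrained thermal change is αΔT L = 19.7×10⁻⁶ × 100 × 1825 = 3.595 mm.
With a force P in the spring, the elastic change of the pin is PL/(AE) and that of the spring is P/k; compatibility requires their sum to equal δ_free.
P [ L/(AE) + 1/k ] = δ_free → P [ 1825/(1100×109×10³) + 1/(300×10³) ] = 3.595.
P = 3.595 / 1.855×10⁻⁵ = 193800 N.
Spring compression = P/k = 193800/(300×10³) = 0.6459 mm.

δ ≈ 0.646 mm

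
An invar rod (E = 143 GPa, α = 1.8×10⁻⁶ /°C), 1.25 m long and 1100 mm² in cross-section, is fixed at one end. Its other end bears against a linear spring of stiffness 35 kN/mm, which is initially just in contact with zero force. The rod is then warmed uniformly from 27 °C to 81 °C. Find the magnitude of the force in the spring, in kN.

P ≈ 3.33 kN

Free thermal expansion: δ_free = αΔT L = 1.8×10⁻⁶ × 54 × 1250 = 0.1215 mm.
Let P be the compressive force at the spring. The rod shortens elastically by PL/(AE) and the spring compresses by P/k; together these equal δ_free.
So P = δ_free / [L/(AE) + 1/k] = 0.1215 / [ 1250/(1100×143×10³) + 1/(35×10³) ].
P = 0.1215 / 3.652×10⁻⁵ = 3327 N.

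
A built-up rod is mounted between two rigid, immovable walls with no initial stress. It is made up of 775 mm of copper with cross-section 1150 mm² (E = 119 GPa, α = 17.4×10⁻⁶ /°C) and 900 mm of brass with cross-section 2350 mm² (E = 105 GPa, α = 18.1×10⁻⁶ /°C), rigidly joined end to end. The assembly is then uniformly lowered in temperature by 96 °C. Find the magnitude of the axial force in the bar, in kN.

If the supports were absent, the total length change would be Σ αᵢΔT Lᵢ = 17.4×10⁻⁶×96×775 + 18.1×10⁻⁶×96×900 = 2.858 mm.
The walls prevent any net length change, so an axial force P (same in every segment) develops. Compatibility: P · Σ Lᵢ/(AᵢEᵢ) = δ_free.
Σ Lᵢ/(AᵢEᵢ) = 775/(1150×119×10³) + 900/(2350×105×10³) = 9.311×10⁻⁶ mm/N.
So P = 2.858 / 9.311×10⁻⁶ = 307 kN, tensile.

P ≈ 307 kN (tensile)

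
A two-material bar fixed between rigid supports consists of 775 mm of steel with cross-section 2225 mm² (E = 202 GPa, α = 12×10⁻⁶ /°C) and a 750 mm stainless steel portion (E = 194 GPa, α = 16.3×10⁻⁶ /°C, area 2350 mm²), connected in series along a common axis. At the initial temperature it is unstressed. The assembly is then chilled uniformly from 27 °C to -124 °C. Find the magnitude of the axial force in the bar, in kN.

P ≈ 965 kN (tensile)

If the supports were absent, the total length change would be Σ αᵢΔT Lᵢ = 12×10⁻⁶×151×775 + 16.3×10⁻⁶×151×750 = 3.25 mm.
Since the ends are fixed, an axial force P builds up, equal in every segment, with P · Σ Lᵢ/(AᵢEᵢ) = δ_free.
Σ Lᵢ/(AᵢEᵢ) = 775/(2225×202×10³) + 750/(2350×194×10³) = 3.369×10⁻⁶ mm/N.
Hence P = δ_free / Σ(L/AE) = 3.25/3.369×10⁻⁶ = 964.6 kN (tensile).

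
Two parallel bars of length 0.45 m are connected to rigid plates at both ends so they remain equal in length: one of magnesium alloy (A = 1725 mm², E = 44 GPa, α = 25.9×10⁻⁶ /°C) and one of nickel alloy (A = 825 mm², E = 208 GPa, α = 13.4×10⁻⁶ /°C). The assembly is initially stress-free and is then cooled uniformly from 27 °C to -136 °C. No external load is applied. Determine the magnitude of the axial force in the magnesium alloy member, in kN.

Both members must finish at the same length. With the larger α, the magnesium alloy tends to over-contract; the plates restrain it, putting the magnesium alloy in tension and the nickel alloy in compression. With no external load the two internal forces are equal and opposite, magnitude P.
Equating the net (thermal + elastic) strains gives |α₁ − α₂|·ΔT = P·[1/(A₁E₁) + 1/(A₂E₂)].
|α₁ − α₂|·ΔT = 12.5×10⁻⁶ × 163 = 0.002037.
1/(A₁E₁) + 1/(A₂E₂) = 1/(1725×44×10³) + 1/(825×208×10³) = 1.9×10⁻⁸ N⁻¹.
P = 0.002037 / 1.9×10⁻⁸ = 107200 N = 107.2 kN.

P ≈ 107 kN (tensile in the magnesium alloy)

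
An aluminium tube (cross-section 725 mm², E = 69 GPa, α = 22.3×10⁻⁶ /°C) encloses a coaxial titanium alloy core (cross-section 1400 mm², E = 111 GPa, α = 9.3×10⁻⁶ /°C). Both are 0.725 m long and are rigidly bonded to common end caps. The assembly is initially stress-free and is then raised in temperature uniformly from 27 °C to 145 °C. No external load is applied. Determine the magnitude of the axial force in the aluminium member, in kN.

Equilibrium of a rigid end plate with no external load gives equal and opposite internal forces ±P in the two members. Since α_{aluminium} > α_{titanium alloy}, heating drives the aluminium into compression and the titanium alloy into tension.
Setting the final lengths equal and cancelling L: (α₁ − α₂)ΔT = P/(A₁E₁) + P/(A₂E₂).
|α₁ − α₂|·ΔT = 13×10⁻⁶ × 118 = 0.001534.
1/(A₁E₁) + 1/(A₂E₂) = 1/(725×69×10³) + 1/(1400×111×10³) = 2.643×10⁻⁸ N⁻¹.
So P = 0.001534 / 2.643×10⁻⁸ = 58.05 kN.

P ≈ 58.1 kN (compressive in the aluminium)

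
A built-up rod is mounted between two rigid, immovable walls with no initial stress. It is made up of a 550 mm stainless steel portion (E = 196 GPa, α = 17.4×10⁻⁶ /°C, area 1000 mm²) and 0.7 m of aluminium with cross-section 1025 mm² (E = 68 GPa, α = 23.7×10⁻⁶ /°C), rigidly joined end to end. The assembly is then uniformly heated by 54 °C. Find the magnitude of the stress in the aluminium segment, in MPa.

σ ≈ 107 MPa (compressive)

If the supports were absent, the total length change would be Σ αᵢΔT Lᵢ = 17.4×10⁻⁶×54×550 + 23.7×10⁻⁶×54×700 = 1.413 mm.
The rigid supports impose zero overall length change; the single axial force P common to all segments must satisfy P Σ Lᵢ/(AᵢEᵢ) = δ_free.
The series flexibility is Σ Lᵢ/(AᵢEᵢ) = 550/(1000×196×10³) + 700/(1025×68×10³) = 1.285×10⁻⁵ mm/N.
Hence P = δ_free / Σ(L/AE) = 1.413/1.285×10⁻⁵ = 109.9 kN (compressive).
σ_{aluminium} = P / A = 109900 / 1025 = 107.3 MPa.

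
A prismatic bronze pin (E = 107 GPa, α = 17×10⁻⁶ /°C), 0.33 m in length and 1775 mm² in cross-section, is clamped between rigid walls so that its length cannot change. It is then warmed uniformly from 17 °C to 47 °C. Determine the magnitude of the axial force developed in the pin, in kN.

P ≈ 96.9 kN (compressive)

Full restraint means ε = 0, so the stress is σ = EαΔT = 107×10³ × 17×10⁻⁶ × 30 = 54.57 MPa.
Axial force P = σA = 54.57 × 1775 = 96860 N = 96.86 kN, compressive.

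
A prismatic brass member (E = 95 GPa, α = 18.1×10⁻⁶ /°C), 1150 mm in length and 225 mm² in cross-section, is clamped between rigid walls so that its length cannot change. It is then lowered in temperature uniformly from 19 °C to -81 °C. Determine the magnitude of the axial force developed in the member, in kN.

P ≈ 38.7 kN (tensile)

With zero net strain, σ = E·αΔT = 95 GPa × 18.1×10⁻⁶ × 100 = 172 MPa.
Then P = σA = 172 × 225 mm² = 38.69 kN, tensile.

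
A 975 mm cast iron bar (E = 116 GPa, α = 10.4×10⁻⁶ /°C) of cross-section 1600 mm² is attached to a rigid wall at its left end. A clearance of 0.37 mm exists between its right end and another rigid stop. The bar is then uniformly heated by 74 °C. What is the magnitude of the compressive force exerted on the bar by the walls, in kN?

P ≈ 72.4 kN

If the wall were absent the bar would grow by αΔT L = 10.4×10⁻⁶ × 74 × 975 = 0.7504 mm.
The gap closes (δ_free > 0.37 mm) and the wall then resists a further 0.7504 − 0.37 = 0.3804 mm of expansion.
Compatibility: PL/(AE) = 0.3804 mm, so σ = P/A = E × (0.3804/975) = 45.25 MPa.
P = σA = 45.25 × 1600 = 72.4 kN.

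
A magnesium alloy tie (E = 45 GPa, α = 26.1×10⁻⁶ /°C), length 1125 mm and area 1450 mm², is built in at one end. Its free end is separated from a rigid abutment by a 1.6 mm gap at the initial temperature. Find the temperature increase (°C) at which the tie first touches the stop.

ΔT ≈ 54.5 °C

The gap closes when αΔT L = 1.6 mm, since the tie is still unstressed at that instant.
So ΔT = g/(αL) = 1.6/(26.1×10⁻⁶ × 1125) = 54.49 °C.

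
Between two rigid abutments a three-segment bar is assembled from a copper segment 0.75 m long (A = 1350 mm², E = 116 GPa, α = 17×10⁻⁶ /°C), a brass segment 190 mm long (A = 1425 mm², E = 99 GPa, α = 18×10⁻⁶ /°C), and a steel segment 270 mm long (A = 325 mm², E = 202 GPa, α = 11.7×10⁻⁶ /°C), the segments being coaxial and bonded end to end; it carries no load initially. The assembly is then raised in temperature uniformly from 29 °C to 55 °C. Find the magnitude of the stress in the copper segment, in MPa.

If the supports were absent, the total length change would be Σ αᵢΔT Lᵢ = 17×10⁻⁶×26×750 + 18×10⁻⁶×26×190 + 11.7×10⁻⁶×26×270 = 0.5026 mm.
The walls prevent any net length change, so an axial force P (same in every segment) develops. Compatibility: P · Σ Lᵢ/(AᵢEᵢ) = δ_free.
The series flexibility is Σ Lᵢ/(AᵢEᵢ) = 750/(1350×116×10³) + 190/(1425×99×10³) + 270/(325×202×10³) = 1.025×10⁻⁵ mm/N.
P = 0.5026 / 1.025×10⁻⁵ = 49040 N = 49.04 kN, compressive.
σ_{copper} = P / A = 49040 / 1350 = 36.32 MPa.

σ ≈ 36.3 MPa (compressive)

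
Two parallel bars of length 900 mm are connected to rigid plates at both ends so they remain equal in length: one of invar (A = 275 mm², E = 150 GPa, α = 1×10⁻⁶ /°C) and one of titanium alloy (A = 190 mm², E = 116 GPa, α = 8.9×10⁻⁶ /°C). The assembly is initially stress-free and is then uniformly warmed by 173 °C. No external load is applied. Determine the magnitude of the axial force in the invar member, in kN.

Both members must finish at the same length. With the larger α, the titanium alloy tends to over-expand; the plates restrain it, putting the titanium alloy in compression and the invar in tension. With no external load the two internal forces are equal and opposite, magnitude P.
Compatibility of the two members (thermal + elastic change equal): (α₁ − α₂)ΔT = P·[1/(A₁E₁) + 1/(A₂E₂)].
|α₁ − α₂|·ΔT = 7.9×10⁻⁶ × 173 = 0.001367.
1/(A₁E₁) + 1/(A₂E₂) = 1/(275×150×10³) + 1/(190×116×10³) = 6.961×10⁻⁸ N⁻¹.
So P = 0.001367 / 6.961×10⁻⁸ = 19.63 kN.

P ≈ 19.6 kN (tensile in the invar)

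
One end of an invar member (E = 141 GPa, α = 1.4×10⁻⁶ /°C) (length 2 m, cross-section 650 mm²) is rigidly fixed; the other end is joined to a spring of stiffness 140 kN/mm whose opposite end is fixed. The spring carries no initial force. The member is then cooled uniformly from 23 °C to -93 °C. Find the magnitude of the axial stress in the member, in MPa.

The unrestrained thermal change is αΔT L = 1.4×10⁻⁶ × 116 × 2000 = 0.3248 mm.
With a force P in the spring, the elastic change of the member is PL/(AE) and that of the spring is P/k; compatibility requires their sum to equal δ_free.
So P = δ_free / [L/(AE) + 1/k] = 0.3248 / [ 2000/(650×141×10³) + 1/(140×10³) ].
P = 0.3248 / 2.897×10⁻⁵ = 11210 N.
σ = P/A = 11210/650 = 17.25 MPa.

σ ≈ 17.3 MPa (tensile)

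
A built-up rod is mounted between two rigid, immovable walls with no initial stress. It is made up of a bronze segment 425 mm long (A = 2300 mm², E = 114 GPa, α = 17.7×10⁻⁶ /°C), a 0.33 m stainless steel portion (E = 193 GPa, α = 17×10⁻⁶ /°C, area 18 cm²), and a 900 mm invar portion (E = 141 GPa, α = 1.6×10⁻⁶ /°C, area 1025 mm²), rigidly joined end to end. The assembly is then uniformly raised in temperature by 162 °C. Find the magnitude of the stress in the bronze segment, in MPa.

If the supports were absent, the total length change would be Σ αᵢΔT Lᵢ = 17.7×10⁻⁶×162×425 + 17×10⁻⁶×162×330 + 1.6×10⁻⁶×162×900 = 2.361 mm.
The walls prevent any net length change, so an axial force P (same in every segment) develops. Compatibility: P · Σ Lᵢ/(AᵢEᵢ) = δ_free.
Σ Lᵢ/(AᵢEᵢ) = 425/(2300×114×10³) + 330/(1800×193×10³) + 900/(1025×141×10³) = 8.798×10⁻⁶ mm/N.
P = 2.361 / 8.798×10⁻⁶ = 268300 N = 268.3 kN, compressive.
σ_{bronze} = P / A = 268300 / 2300 = 116.7 MPa.

σ ≈ 117 MPa (compressive)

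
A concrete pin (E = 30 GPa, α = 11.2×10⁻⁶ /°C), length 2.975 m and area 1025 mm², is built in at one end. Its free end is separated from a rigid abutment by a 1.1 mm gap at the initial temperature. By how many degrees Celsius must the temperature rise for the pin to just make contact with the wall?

The gap closes when αΔT L = 1.1 mm, since the pin is still unstressed at that instant.
So ΔT = g/(αL) = 1.1/(11.2×10⁻⁶ × 2975) = 33.01 °C.

ΔT ≈ 33 °C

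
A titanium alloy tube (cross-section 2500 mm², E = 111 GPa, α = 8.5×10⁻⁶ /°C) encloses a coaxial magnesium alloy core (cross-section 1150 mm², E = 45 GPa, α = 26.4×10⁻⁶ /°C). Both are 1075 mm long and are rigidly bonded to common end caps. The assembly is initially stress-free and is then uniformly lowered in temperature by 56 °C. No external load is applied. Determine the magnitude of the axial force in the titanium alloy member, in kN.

P ≈ 43.7 kN (compressive in the titanium alloy)

The magnesium alloy has the larger α, so on cooling it would change length more than the titanium alloy if both were free. The rigid plates force a common final length, so the magnesium alloy is put into tension and the titanium alloy into compression, with equal and opposite forces P (no external load).
Setting the final lengths equal and cancelling L: (α₁ − α₂)ΔT = P/(A₁E₁) + P/(A₂E₂).
|α₁ − α₂|·ΔT = 17.9×10⁻⁶ × 56 = 0.001002.
1/(A₁E₁) + 1/(A₂E₂) = 1/(2500×111×10³) + 1/(1150×45×10³) = 2.293×10⁻⁸ N⁻¹.
P = 0.001002 / 2.293×10⁻⁸ = 43720 N = 43.72 kN.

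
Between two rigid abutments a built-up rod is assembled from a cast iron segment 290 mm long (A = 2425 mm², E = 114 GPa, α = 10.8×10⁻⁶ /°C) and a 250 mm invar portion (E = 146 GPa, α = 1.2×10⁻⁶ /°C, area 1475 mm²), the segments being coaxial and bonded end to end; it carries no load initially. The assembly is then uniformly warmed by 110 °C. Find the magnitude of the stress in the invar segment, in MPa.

σ ≈ 116 MPa (compressive)

Free thermal expansion of the whole bar: Σ αᵢΔT Lᵢ = 10.8×10⁻⁶×110×290 + 1.2×10⁻⁶×110×250 = 0.3775 mm.
The rigid supports impose zero overall length change; the single axial force P common to all segments must satisfy P Σ Lᵢ/(AᵢEᵢ) = δ_free.
The series flexibility is Σ Lᵢ/(AᵢEᵢ) = 290/(2425×114×10³) + 250/(1475×146×10³) = 2.21×10⁻⁶ mm/N.
P = 0.3775 / 2.21×10⁻⁶ = 170800 N = 170.8 kN, compressive.
σ_{invar} = P / A = 170800 / 1475 = 115.8 MPa.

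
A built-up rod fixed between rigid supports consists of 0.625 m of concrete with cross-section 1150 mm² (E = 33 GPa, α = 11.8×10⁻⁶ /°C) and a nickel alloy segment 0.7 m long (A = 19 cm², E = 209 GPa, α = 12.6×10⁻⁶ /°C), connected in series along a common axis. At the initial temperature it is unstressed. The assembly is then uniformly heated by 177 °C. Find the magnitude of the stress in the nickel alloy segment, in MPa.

Free thermal expansion of the whole bar: Σ αᵢΔT Lᵢ = 11.8×10⁻⁶×177×625 + 12.6×10⁻⁶×177×700 = 2.867 mm.
Since the ends are fixed, an axial force P builds up, equal in every segment, with P · Σ Lᵢ/(AᵢEᵢ) = δ_free.
Σ Lᵢ/(AᵢEᵢ) = 625/(1150×33×10³) + 700/(1900×209×10³) = 1.823×10⁻⁵ mm/N.
Hence P = δ_free / Σ(L/AE) = 2.867/1.823×10⁻⁵ = 157.2 kN (compressive).
σ_{nickel alloy} = P / A = 157200 / 1900 = 82.75 MPa.

σ ≈ 82.8 MPa (compressive)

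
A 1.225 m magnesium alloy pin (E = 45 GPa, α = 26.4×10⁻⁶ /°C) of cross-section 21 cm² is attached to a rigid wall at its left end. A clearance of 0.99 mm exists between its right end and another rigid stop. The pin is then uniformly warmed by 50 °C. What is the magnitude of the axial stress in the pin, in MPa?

Unrestrained expansion: δ_free = αΔT L = 26.4×10⁻⁶ × 50 × 1225 = 1.617 mm.
The gap closes (δ_free > 0.99 mm) and the wall then resists a further 1.617 − 0.99 = 0.627 mm of expansion.
So σ = E(δ_free − g)/L = 45×10³ × 0.627/1225 = 23.03 MPa.

σ ≈ 23 MPa (compressive)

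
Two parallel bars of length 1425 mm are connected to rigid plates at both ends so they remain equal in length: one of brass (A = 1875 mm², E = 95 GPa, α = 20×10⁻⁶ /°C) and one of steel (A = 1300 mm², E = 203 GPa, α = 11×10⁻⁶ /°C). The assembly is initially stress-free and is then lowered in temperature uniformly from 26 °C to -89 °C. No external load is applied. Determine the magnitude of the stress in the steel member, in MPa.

Both members must finish at the same length. With the larger α, the brass tends to over-contract; the plates restrain it, putting the brass in tension and the steel in compression. With no external load the two internal forces are equal and opposite, magnitude P.
Equating the net (thermal + elastic) strains gives |α₁ − α₂|·ΔT = P·[1/(A₁E₁) + 1/(A₂E₂)].
|α₁ − α₂|·ΔT = 9×10⁻⁶ × 115 = 0.001035.
1/(A₁E₁) + 1/(A₂E₂) = 1/(1875×95×10³) + 1/(1300×203×10³) = 9.403×10⁻⁹ N⁻¹.
P = 0.001035 / 9.403×10⁻⁹ = 110100 N = 110.1 kN.
σ_{steel} = P/A₂ = 110100/1300 = 84.67 MPa, compressive.

σ ≈ 84.7 MPa (compressive)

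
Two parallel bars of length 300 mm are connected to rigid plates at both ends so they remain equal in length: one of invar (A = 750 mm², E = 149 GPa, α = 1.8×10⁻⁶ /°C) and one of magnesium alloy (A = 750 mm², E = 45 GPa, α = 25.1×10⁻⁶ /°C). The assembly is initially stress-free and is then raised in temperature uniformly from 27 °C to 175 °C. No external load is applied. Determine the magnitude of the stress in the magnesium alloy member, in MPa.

σ ≈ 119 MPa (compressive)

The magnesium alloy has the larger α, so on heating it would change length more than the invar if both were free. The rigid plates force a common final length, so the magnesium alloy is put into compression and the invar into tension, with equal and opposite forces P (no external load).
Compatibility of the two members (thermal + elastic change equal): (α₁ − α₂)ΔT = P·[1/(A₁E₁) + 1/(A₂E₂)].
|α₁ − α₂|·ΔT = 23.3×10⁻⁶ × 148 = 0.003448.
1/(A₁E₁) + 1/(A₂E₂) = 1/(750×149×10³) + 1/(750×45×10³) = 3.858×10⁻⁸ N⁻¹.
P = 0.003448 / 3.858×10⁻⁸ = 89390 N = 89.39 kN.
σ_{magnesium alloy} = P/A₂ = 89390/750 = 119.2 MPa, compressive.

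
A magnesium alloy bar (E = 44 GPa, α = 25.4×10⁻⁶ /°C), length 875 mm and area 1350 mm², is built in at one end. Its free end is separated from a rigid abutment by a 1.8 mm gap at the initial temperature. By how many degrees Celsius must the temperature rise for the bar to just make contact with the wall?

Contact occurs when the free expansion equals the gap: αΔT L = 1.8 mm.
ΔT = 1.8 / (25.4×10⁻⁶ × 875) = 80.99 °C.

ΔT ≈ 81 °C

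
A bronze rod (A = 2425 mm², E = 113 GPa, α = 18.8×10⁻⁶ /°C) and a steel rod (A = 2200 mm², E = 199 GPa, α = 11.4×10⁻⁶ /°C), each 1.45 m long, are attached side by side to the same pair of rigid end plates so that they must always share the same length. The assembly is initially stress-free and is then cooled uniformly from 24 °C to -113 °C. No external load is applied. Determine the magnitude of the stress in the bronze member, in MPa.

σ ≈ 70.5 MPa (tensile)

Both members must finish at the same length. With the larger α, the bronze tends to over-contract; the plates restrain it, putting the bronze in tension and the steel in compression. With no external load the two internal forces are equal and opposite, magnitude P.
Compatibility of the two members (thermal + elastic change equal): (α₁ − α₂)ΔT = P·[1/(A₁E₁) + 1/(A₂E₂)].
|α₁ − α₂|·ΔT = 7.4×10⁻⁶ × 137 = 0.001014.
1/(A₁E₁) + 1/(A₂E₂) = 1/(2425×113×10³) + 1/(2200×199×10³) = 5.933×10⁻⁹ N⁻¹.
P = 0.001014 / 5.933×10⁻⁹ = 170900 N = 170.9 kN.
σ_{bronze} = P/A₁ = 170900/2425 = 70.46 MPa, tensile.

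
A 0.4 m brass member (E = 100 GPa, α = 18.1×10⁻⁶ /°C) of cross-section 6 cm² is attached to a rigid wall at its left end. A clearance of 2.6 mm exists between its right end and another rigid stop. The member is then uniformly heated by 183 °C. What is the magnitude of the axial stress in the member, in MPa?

Free thermal elongation = αΔT L = 18.1×10⁻⁶ × 183 × 400 = 1.325 mm.
This is smaller than the 2.6 mm clearance, so the member expands freely without reaching the stop — the stress is zero.

σ ≈ 0 MPa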